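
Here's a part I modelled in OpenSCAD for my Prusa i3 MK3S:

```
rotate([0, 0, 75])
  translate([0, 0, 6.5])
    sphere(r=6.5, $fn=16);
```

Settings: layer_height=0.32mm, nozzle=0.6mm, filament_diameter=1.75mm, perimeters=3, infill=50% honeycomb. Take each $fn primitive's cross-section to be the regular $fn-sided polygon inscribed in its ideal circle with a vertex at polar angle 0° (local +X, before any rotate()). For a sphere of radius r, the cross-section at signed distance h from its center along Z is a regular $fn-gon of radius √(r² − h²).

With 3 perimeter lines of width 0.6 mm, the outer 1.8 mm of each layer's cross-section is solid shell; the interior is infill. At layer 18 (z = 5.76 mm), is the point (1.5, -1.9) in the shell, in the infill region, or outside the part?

At z = 5.76 mm: the sphere: section is a regular 16-gon, circumradius = √(r²−h²) = √(6.5²−0.74²) = 6.458; (whole slice rotated 75° about Z — lengths, areas and connectivity unchanged). Overall, the cross-section is a single solid region. Undo the 75° rotation: the query point maps to (-1.447, -1.941) in the un-rotated model frame. The nearest boundary edge runs (-4.57, -4.57)→(-2.47, -5.97); distance from the point to it = 3.92 mm. The point is inside the cross-section and 3.92 mm from the nearest boundary — more than the 1.8 mm shell width (3 × 0.6), so it's in the infill interior.

infill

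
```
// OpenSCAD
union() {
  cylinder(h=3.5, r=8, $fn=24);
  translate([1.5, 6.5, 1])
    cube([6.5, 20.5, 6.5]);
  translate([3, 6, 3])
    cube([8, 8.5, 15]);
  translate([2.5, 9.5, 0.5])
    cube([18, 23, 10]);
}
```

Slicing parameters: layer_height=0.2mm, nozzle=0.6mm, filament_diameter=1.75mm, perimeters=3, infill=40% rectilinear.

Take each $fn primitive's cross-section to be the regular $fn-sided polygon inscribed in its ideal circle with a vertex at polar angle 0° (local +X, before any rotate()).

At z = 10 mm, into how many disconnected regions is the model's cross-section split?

1

At z = 10 mm: the cylinder is not intersected at this z (z outside [0, 3.5]); the cube at (1.5, 6.5) does not reach this height (z outside [1, 7.5]); the cube at (3, 6) (footprint 8×8.5) is included at this height; the cube at (2.5, 9.5) is present — its section is the full 18×23 rectangle; Combining (union): the regions partially overlap (shared area 40.00 mm²), so overlapping operands fuse into one piece — 1 connected region. The result has 1 disconnected region.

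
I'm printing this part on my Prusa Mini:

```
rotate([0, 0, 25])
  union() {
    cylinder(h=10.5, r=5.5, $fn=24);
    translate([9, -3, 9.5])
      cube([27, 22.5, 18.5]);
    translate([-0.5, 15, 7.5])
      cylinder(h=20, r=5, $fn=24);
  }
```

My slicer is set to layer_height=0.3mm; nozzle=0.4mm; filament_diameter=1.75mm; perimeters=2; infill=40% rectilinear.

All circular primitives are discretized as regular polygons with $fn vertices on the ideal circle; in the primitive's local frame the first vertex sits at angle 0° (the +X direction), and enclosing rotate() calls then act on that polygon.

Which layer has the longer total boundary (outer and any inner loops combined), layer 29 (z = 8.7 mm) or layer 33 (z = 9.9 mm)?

Layer 29 (z = 8.7): the r=5.5 cylinder gives a regular 24-gon of circumradius 5.5 (constant along its height) (perimeter = 2·24·5.500·sin(180°/24) = 34.46 mm); the cube at (9, -3) is absent (z outside [9.5, 28]); the r=5 cylinder at (-0.5, 15) contributes a regular 24-gon of circumradius 5 (perimeter = 2·24·5.000·sin(180°/24) = 31.33 mm); Combining (union): the 2 present regions are separate (no shared area or edge), so areas and boundary lengths simply add and each stays a separate island — boundary = 65.79 mm; (rotated 25° about Z; rotation is an isometry so areas/perimeters/island counts are preserved). So its perimeter = 65.79 mm. Layer 33 (z = 9.9): the r=5.5 cylinder gives a regular 24-gon of circumradius 5.5 (constant along its height) (perimeter = 2·24·5.500·sin(180°/24) = 34.46 mm); the 27×22.5 cube at (9, -3) contributes its full rectangle (perimeter 99.00 mm); the cylinder at (-0.5, 15): section is a regular 24-gon, circumradius r=5 (perimeter = 2·24·5.000·sin(180°/24) = 31.33 mm); Taking the union: the 3 present regions are separate (no shared area or edge), so areas and boundary lengths simply add and each stays a separate island — boundary = 164.79 mm; (whole slice rotated 25° about Z — lengths, areas and connectivity unchanged). So its perimeter = 164.79 mm. Layer 33 is larger (164.79 vs 65.79 mm).

layer 33 (z = 9.9 mm)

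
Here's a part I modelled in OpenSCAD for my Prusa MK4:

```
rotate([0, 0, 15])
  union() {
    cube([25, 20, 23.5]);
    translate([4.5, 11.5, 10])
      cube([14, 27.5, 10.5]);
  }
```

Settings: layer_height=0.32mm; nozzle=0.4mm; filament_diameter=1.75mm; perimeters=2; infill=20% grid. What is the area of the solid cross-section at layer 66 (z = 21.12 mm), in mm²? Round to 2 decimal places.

At z = 21.12 mm: the cube (footprint 25×20) is included at this height (area 500.00 mm²); the cube at (4.5, 11.5) is absent (z outside [10, 20.5]); Taking the union: only the 25×20 cube is present, so the union is just that shape — area = 500.00 mm²; (rotated 15° about Z; rotation is an isometry so areas/perimeters/island counts are preserved). Overall, the cross-section is a single solid region. Net area = 500.00 mm².

500.00 mm²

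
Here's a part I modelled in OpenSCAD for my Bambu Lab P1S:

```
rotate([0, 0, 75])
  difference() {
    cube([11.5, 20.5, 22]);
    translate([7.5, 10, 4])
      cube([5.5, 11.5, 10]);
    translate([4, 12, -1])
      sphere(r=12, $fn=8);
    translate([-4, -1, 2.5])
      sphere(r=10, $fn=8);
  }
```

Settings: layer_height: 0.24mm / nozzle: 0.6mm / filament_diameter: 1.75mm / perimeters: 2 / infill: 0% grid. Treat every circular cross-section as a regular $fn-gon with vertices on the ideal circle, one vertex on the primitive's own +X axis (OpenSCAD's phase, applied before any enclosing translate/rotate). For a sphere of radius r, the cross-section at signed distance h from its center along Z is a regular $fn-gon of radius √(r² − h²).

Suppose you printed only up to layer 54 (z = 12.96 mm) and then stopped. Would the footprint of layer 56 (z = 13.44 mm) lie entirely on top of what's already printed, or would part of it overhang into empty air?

Compare the two slices. At z = 12.96: the cube is present — its section is the full 11.5×20.5 rectangle (area 235.75 mm²); the cube at (7.5, 10) (footprint 5.5×11.5) is included at this height (area 63.25 mm²); the sphere at (4, 12) is not intersected at this z (|z−center|=13.960 > r=12); the sphere at (-4, -1) is absent (|z−center|=10.460 > r=10); After the difference (first − rest): starting from the 11.5×20.5 cube (235.75 mm²), the 5.5×11.5 cube at (7.5, 10) partially overlaps it — only the 42.00 mm² overlap (of its 63.25 mm²) is removed, clipping the outline — area = 193.75 mm²; (rotated 75° about Z; rotation is an isometry so areas/perimeters/island counts are preserved). At z = 13.44: the 11.5×20.5 cube contributes its full rectangle (area 235.75 mm²); the cube at (7.5, 10) (footprint 5.5×11.5) is included at this height (area 63.25 mm²); the sphere at (4, 12) is not intersected at this z (|z−center|=14.440 > r=12); the sphere at (-4, -1) is absent (|z−center|=10.940 > r=10); Taking the first minus the rest: starting from the 11.5×20.5 cube (235.75 mm²), the 5.5×11.5 cube at (7.5, 10) partially overlaps it — only the 42.00 mm² overlap (of its 63.25 mm²) is removed, clipping the outline — area = 193.75 mm²; (rotated 75° about Z; rotation is an isometry so areas/perimeters/island counts are preserved). Checking containment: the cross-section at z = 13.44 is a subset of the cross-section at z = 12.96.

entirely on top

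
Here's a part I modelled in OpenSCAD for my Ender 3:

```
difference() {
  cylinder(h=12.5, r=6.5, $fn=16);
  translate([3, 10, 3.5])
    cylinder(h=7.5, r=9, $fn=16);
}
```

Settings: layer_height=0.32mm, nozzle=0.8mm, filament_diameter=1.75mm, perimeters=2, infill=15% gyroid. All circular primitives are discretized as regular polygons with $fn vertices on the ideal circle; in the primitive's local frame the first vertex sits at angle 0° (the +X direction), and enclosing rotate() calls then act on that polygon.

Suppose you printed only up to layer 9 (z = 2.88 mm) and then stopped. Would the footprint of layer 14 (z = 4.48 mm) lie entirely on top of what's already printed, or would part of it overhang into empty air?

entirely on top

Compare the two slices. At z = 2.88: the r=6.5 cylinder contributes a regular 16-gon of circumradius 6.5 (area = (16/2)·6.500²·sin(360°/16) = 129.35 mm²); the cylinder at (3, 10) is not intersected at this z (z outside [3.5, 11]); After the difference (first − rest): none of the subtracted shapes is present at this height, so the r=6.5 cylinder is unchanged — area = 129.35 mm². At z = 4.48: the cylinder: section is a regular 16-gon, circumradius r=6.5 (area = (16/2)·6.500²·sin(360°/16) = 129.35 mm²); the r=9 cylinder at (3, 10) gives a regular 16-gon of circumradius 9 (constant along its height) (area = (16/2)·9.000²·sin(360°/16) = 247.98 mm²); Subtracting the remaining from the first: starting from the r=6.5 cylinder (129.35 mm²), the r=9 cylinder at (3, 10) partially overlaps it — only the 36.80 mm² overlap (of its 247.98 mm²) is removed, clipping the outline — area = 92.55 mm². Checking containment: the cross-section at z = 4.48 is a subset of the cross-section at z = 2.88.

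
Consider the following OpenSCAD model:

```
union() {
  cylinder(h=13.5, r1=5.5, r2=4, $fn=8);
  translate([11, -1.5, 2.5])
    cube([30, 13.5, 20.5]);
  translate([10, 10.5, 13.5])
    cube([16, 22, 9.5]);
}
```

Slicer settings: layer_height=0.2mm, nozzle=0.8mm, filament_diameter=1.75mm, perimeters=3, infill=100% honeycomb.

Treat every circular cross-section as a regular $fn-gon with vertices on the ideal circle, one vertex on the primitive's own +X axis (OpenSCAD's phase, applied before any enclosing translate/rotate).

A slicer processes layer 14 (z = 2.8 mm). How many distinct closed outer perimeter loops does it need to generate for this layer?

At z = 2.8 mm: the cone (r1=5.5→r2=4) has section circumradius 5.189 here — a regular 8-gon; the cube at (11, -1.5) is present — its section is the full 30×13.5 rectangle; the cube at (10, 10.5) is not intersected at this z (z outside [13.5, 23]); Taking the union: the 2 present regions are separate (no shared area or edge), so areas and boundary lengths simply add and each stays a separate island — 2 connected regions. The result has 2 disconnected regions.

2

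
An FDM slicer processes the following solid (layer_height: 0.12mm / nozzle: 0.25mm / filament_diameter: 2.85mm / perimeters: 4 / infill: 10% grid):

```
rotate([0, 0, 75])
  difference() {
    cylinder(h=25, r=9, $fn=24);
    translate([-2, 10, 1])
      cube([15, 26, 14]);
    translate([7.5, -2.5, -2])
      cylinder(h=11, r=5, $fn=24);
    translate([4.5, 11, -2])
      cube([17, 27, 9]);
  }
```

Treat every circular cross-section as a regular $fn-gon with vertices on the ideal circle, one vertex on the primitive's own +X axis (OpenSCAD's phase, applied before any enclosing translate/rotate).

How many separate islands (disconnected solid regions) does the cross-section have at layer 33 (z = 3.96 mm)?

At z = 3.96 mm: the cylinder: section is a regular 24-gon, circumradius r=9; the cube at (-2, 10) is present — its section is the full 15×26 rectangle; the r=5 cylinder at (7.5, -2.5) contributes a regular 24-gon of circumradius 5; the cube at (4.5, 11) (footprint 17×27) is included at this height; Taking the first minus the rest: starting from the r=9 cylinder, the 15×26 cube at (-2, 10) misses the remaining region (no effect); the r=5 cylinder at (7.5, -2.5) partially overlaps it — only the 44.38 mm² overlap (of its 77.65 mm²) is removed, clipping the outline; the 17×27 cube at (4.5, 11) misses the remaining region (no effect) — 1 connected region; (rotated 75° about Z; rotation is an isometry so areas/perimeters/island counts are preserved). Overall, the cross-section is a single solid region. Island count = 1.

1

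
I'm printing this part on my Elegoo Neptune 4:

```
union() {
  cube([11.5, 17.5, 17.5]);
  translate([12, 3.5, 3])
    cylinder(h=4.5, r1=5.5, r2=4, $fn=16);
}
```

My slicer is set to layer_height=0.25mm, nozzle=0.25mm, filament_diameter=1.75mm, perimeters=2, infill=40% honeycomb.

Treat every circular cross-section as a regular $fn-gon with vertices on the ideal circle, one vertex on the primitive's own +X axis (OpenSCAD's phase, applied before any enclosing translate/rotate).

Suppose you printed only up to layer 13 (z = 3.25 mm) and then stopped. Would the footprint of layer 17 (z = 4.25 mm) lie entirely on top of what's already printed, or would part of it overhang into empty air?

Compare the two slices. At z = 3.25: the cube (footprint 11.5×17.5) is included at this height (area 201.25 mm²); the cone at (12, 3.5): at t=0.056 of its height the radius interpolates to r₁+(r₂−r₁)t = 5.417, giving a regular 16-gon of that circumradius (area = (16/2)·5.417²·sin(360°/16) = 89.82 mm²); Combining (union): the regions partially overlap — summed areas 291.07 mm² minus the doubly-counted overlap 35.28 mm² gives 255.79 mm² — area = 255.79 mm². At z = 4.25: the cube is present — its section is the full 11.5×17.5 rectangle (area 201.25 mm²); the cone at (12, 3.5) contributes a regular 16-gon of circumradius 5.083 (interpolated between r1=5.5 and r2=4 at t=0.278) (area = (16/2)·5.083²·sin(360°/16) = 79.11 mm²); Combining (union): the regions partially overlap — summed areas 280.36 mm² minus the doubly-counted overlap 31.52 mm² gives 248.84 mm² — area = 248.84 mm². Checking containment: the cross-section at z = 4.25 is a subset of the cross-section at z = 3.25.

entirely on top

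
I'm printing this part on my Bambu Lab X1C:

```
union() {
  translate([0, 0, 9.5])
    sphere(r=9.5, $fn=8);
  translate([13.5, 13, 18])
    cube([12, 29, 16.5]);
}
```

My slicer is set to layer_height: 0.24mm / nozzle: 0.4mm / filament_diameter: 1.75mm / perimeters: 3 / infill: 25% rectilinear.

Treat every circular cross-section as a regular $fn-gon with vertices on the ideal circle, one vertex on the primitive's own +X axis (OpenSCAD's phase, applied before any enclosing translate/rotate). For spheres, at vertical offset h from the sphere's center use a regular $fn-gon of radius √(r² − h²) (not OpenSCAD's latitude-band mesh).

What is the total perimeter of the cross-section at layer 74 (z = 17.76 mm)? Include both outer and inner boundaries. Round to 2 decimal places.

28.73 mm

At z = 17.76 mm: the r=9.5 sphere slices to a regular 8-gon of circumradius 4.693 (√(r²−h²) with h=8.26 from center) (perimeter = 2·8·4.693·sin(180°/8) = 28.73 mm); the cube at (13.5, 13) is absent (z outside [18, 34.5]); Combining (union): only the r=9.5 sphere is present, so the union is just that shape — boundary = 28.73 mm. Overall, the cross-section is a single solid region. Total boundary length (outer) = 28.73 mm.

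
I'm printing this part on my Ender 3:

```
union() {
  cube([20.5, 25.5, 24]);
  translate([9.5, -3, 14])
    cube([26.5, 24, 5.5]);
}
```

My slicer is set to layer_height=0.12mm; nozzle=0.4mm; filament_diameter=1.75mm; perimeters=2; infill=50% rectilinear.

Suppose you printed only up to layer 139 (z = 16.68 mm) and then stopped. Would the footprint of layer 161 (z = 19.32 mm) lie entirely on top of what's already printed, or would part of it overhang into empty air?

entirely on top

Compare the two slices. At z = 16.68: the 20.5×25.5 cube contributes its full rectangle (area 522.75 mm²); the cube at (9.5, -3) is present — its section is the full 26.5×24 rectangle (area 636.00 mm²); Taking the union: the regions partially overlap — summed areas 1158.75 mm² minus the doubly-counted overlap 231.00 mm² gives 927.75 mm² — area = 927.75 mm². At z = 19.32: the cube (footprint 20.5×25.5) is included at this height (area 522.75 mm²); the cube at (9.5, -3) is present — its section is the full 26.5×24 rectangle (area 636.00 mm²); Combining (union): the regions partially overlap — summed areas 1158.75 mm² minus the doubly-counted overlap 231.00 mm² gives 927.75 mm² — area = 927.75 mm². Checking containment: the cross-section at z = 19.32 is a subset of the cross-section at z = 16.68.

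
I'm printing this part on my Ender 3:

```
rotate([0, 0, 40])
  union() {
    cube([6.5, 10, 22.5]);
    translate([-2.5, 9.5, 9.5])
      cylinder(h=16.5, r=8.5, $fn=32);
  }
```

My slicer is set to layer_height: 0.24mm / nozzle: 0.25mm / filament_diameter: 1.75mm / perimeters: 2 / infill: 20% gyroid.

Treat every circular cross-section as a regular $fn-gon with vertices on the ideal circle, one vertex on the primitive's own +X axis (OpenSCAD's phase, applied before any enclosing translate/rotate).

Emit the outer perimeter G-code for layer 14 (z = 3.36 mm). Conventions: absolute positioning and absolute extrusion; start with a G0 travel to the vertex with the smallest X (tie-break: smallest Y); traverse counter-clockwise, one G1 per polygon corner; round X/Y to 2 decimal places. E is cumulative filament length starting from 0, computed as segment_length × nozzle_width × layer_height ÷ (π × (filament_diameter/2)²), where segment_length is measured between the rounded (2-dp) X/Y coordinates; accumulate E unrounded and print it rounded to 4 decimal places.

G0 X-6.43 Y7.66 Z3.36
G1 X0.00 Y0.00 E0.2495
G1 X4.98 Y4.18 E0.4117
G1 X-1.45 Y11.84 E0.6611
G1 X-6.43 Y7.66 E0.8233

At z = 3.36 mm: the cube (footprint 6.5×10) is included at this height; the cylinder at (-2.5, 9.5) does not reach this height (z outside [9.5, 26]); Taking the union: only the 6.5×10 cube is present, so the union is just that shape — 1 connected region; (whole slice rotated 40° about Z — lengths, areas and connectivity unchanged). The outline is a single polygon with 4 vertices. Extrusion per mm of travel: 0.25 × 0.24 / (π × 0.875²) = 0.024945. Accumulating E over each segment gives final E = 0.8233.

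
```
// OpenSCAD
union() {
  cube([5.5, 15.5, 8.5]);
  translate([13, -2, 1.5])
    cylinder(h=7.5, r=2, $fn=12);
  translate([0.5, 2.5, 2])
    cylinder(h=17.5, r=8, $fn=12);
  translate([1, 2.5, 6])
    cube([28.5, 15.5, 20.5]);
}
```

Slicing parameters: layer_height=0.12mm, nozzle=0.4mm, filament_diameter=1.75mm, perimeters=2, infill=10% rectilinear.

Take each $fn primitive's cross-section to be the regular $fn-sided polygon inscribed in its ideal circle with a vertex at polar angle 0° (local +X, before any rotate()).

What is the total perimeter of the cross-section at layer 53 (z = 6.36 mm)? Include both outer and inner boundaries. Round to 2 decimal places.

122.81 mm

At z = 6.36 mm: the 5.5×15.5 cube contributes its full rectangle (perimeter 42.00 mm); the cylinder at (13, -2): section is a regular 12-gon, circumradius r=2 (perimeter = 2·12·2.000·sin(180°/12) = 12.42 mm); the cylinder at (0.5, 2.5): section is a regular 12-gon, circumradius r=8 (perimeter = 2·12·8.000·sin(180°/12) = 49.69 mm); the 28.5×15.5 cube at (1, 2.5) contributes its full rectangle (perimeter 88.00 mm); Taking the union: the regions partially overlap (shared area 124.22 mm²), so the edge portions inside another operand are dropped and the merged outline is re-measured after clipping — boundary = 122.81 mm. Overall, the cross-section has 2 separate islands. Total boundary length (outer) = 122.81 mm.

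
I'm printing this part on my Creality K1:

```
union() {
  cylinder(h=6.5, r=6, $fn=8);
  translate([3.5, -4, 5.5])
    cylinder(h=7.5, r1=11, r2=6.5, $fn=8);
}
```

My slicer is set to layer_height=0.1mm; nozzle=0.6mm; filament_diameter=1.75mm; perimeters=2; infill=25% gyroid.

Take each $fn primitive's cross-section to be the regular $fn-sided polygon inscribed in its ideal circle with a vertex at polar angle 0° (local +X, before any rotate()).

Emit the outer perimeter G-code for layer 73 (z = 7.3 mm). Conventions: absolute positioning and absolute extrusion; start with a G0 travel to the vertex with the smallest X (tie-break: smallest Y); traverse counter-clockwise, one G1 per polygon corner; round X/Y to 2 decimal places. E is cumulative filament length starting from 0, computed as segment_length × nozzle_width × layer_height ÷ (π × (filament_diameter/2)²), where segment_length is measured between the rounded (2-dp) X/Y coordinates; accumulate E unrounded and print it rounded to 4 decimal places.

G0 X-6.42 Y-4.00 Z7.30
G1 X-3.51 Y-11.01 E0.1893
G1 X3.50 Y-13.92 E0.3787
G1 X10.51 Y-11.01 E0.5680
G1 X13.42 Y-4.00 E0.7573
G1 X10.51 Y3.01 E0.9467
G1 X3.50 Y5.92 E1.1360
G1 X-3.51 Y3.01 E1.3253
G1 X-6.42 Y-4.00 E1.5147

At z = 7.3 mm: the cylinder is absent (z outside [0, 6.5]); the cone at (3.5, -4) contributes a regular 8-gon of circumradius 9.920 (interpolated between r1=11 and r2=6.5 at t=0.240); Merging all regions: only the cone at (3.5, -4) is present, so the union is just that shape — 1 connected region. The outline is a single polygon with 8 vertices. Extrusion per mm of travel: 0.6 × 0.1 / (π × 0.875²) = 0.024945. Accumulating E over each segment gives final E = 1.5147.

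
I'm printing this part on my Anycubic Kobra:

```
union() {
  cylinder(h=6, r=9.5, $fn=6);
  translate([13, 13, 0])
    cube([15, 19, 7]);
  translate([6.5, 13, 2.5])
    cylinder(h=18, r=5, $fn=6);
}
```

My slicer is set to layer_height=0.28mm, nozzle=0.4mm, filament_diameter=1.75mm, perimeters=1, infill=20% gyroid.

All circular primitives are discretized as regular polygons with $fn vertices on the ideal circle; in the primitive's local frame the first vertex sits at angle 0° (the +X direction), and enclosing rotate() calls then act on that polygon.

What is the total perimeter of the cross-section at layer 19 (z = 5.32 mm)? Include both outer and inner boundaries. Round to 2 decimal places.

155.00 mm

At z = 5.32 mm: the cylinder: section is a regular 6-gon, circumradius r=9.5 (perimeter = 2·6·9.500·sin(180°/6) = 57.00 mm); the 15×19 cube at (13, 13) contributes its full rectangle (perimeter 68.00 mm); the r=5 cylinder at (6.5, 13) gives a regular 6-gon of circumradius 5 (constant along its height) (perimeter = 2·6·5.000·sin(180°/6) = 30.00 mm); Merging all regions: the 3 present regions are separate (no shared area or edge), so areas and boundary lengths simply add and each stays a separate island — boundary = 155.00 mm. Overall, the cross-section has 3 separate islands. Total boundary length (outer) = 155.00 mm.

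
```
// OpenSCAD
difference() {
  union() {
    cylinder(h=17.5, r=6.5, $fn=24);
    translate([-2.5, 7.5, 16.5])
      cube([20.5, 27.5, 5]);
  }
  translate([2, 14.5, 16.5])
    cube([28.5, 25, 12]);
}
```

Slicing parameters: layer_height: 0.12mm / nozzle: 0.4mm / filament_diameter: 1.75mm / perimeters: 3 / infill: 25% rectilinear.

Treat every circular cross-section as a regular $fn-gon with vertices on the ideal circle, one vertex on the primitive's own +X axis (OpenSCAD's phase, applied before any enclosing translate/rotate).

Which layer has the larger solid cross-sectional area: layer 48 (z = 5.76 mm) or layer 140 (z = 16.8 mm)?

Layer 48 (z = 5.76): the r=6.5 cylinder contributes a regular 24-gon of circumradius 6.5 (area = (24/2)·6.500²·sin(360°/24) = 131.22 mm²); the cube at (-2.5, 7.5) does not reach this height (z outside [16.5, 21.5]); Merging all regions: only the r=6.5 cylinder is present, so the union is just that shape — area = 131.22 mm²; the cube at (2, 14.5) is absent (z outside [16.5, 28.5]); Taking the first minus the rest: none of the subtracted shapes is present at this height, so the result so far is unchanged — area = 131.22 mm². So its area = 131.22 mm². Layer 140 (z = 16.8): the cylinder: section is a regular 24-gon, circumradius r=6.5 (area = (24/2)·6.500²·sin(360°/24) = 131.22 mm²); the cube at (-2.5, 7.5) is present — its section is the full 20.5×27.5 rectangle (area 563.75 mm²); Combining (union): the 2 present regions are separate (no shared area or edge), so areas and boundary lengths simply add and each stays a separate island — area = 694.97 mm²; the 28.5×25 cube at (2, 14.5) contributes its full rectangle (area 712.50 mm²); Taking the first minus the rest: starting from that combined region (694.97 mm²), the 28.5×25 cube at (2, 14.5) partially overlaps it — only the 328.00 mm² overlap (of its 712.50 mm²) is removed, clipping the outline — area = 366.97 mm². So its area = 366.97 mm². Layer 140 is larger (366.97 vs 131.22 mm²).

layer 140 (z = 16.8 mm)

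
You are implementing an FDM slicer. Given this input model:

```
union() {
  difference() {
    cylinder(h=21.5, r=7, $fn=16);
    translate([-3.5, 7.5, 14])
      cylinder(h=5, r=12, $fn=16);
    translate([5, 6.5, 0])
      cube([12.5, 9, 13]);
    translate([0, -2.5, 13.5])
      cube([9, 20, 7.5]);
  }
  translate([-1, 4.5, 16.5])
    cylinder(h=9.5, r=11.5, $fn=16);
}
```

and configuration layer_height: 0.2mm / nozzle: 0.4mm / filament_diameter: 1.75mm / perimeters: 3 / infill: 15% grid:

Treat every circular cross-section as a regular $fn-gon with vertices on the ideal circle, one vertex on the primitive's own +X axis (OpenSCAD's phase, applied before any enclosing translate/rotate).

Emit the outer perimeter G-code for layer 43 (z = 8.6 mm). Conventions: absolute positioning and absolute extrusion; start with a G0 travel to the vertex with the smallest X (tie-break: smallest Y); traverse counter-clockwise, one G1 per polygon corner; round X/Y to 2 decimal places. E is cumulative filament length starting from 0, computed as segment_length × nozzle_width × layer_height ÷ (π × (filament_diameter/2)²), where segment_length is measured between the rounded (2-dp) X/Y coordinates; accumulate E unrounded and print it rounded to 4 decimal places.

G0 X-7.00 Y0.00 Z8.60
G1 X-6.47 Y-2.68 E0.0909
G1 X-4.95 Y-4.95 E0.1817
G1 X-2.68 Y-6.47 E0.2726
G1 X0.00 Y-7.00 E0.3635
G1 X2.68 Y-6.47 E0.4543
G1 X4.95 Y-4.95 E0.5452
G1 X6.47 Y-2.68 E0.6360
G1 X7.00 Y0.00 E0.7269
G1 X6.47 Y2.68 E0.8178
G1 X4.95 Y4.95 E0.9086
G1 X2.68 Y6.47 E0.9995
G1 X0.00 Y7.00 E1.0904
G1 X-2.68 Y6.47 E1.1812
G1 X-4.95 Y4.95 E1.2721
G1 X-6.47 Y2.68 E1.3630
G1 X-7.00 Y0.00 E1.4538

At z = 8.6 mm: the r=7 cylinder contributes a regular 16-gon of circumradius 7; the cylinder at (-3.5, 7.5) is absent (z outside [14, 19]); the 12.5×9 cube at (5, 6.5) contributes its full rectangle; the cube at (0, -2.5) is absent (z outside [13.5, 21]); Subtracting the remaining from the first: starting from the r=7 cylinder, the 12.5×9 cube at (5, 6.5) misses the remaining region (no effect) — 1 connected region; the cylinder at (-1, 4.5) is not intersected at this z (z outside [16.5, 26]); Merging all regions: only that combined region is present, so the union is just that shape — 1 connected region. The outline is a single polygon with 16 vertices. Extrusion per mm of travel: 0.4 × 0.2 / (π × 0.875²) = 0.033260. Accumulating E over each segment gives final E = 1.4538.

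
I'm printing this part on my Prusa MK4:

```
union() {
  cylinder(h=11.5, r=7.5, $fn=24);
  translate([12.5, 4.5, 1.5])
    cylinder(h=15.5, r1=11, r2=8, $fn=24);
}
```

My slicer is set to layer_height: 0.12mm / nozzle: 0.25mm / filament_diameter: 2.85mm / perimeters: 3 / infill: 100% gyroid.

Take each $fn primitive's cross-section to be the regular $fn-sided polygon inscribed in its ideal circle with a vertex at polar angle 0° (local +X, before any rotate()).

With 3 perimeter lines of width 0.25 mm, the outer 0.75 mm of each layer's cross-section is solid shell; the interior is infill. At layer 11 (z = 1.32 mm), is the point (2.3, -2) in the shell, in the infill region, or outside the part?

infill

At z = 1.32 mm: the cylinder: section is a regular 24-gon, circumradius r=7.5; the cone at (12.5, 4.5) is absent (z outside [1.5, 17]); Merging all regions: only the r=7.5 cylinder is present, so the union is just that shape — 1 connected region. Overall, the cross-section is a single solid region. The nearest boundary edge runs (5.30, -5.30)→(6.50, -3.75); distance from the point to it = 4.39 mm. The point is inside the cross-section and 4.39 mm from the nearest boundary — more than the 0.75 mm shell width (3 × 0.25), so it's in the infill interior.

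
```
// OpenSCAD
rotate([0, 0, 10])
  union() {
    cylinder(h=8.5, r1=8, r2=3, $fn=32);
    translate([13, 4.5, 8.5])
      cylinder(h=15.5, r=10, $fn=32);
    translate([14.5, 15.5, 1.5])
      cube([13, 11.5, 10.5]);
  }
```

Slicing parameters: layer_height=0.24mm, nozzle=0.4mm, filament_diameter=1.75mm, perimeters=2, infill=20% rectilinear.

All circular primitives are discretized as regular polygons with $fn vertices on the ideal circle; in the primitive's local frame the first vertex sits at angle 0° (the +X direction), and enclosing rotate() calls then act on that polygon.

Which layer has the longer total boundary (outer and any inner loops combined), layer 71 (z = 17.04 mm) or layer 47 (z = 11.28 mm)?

Layer 71 (z = 17.04): the cone is not intersected at this z (z outside [0, 8.5]); the r=10 cylinder at (13, 4.5) gives a regular 32-gon of circumradius 10 (constant along its height) (perimeter = 2·32·10.000·sin(180°/32) = 62.73 mm); the cube at (14.5, 15.5) does not reach this height (z outside [1.5, 12]); Merging all regions: only the r=10 cylinder at (13, 4.5) is present, so the union is just that shape — boundary = 62.73 mm; (rotated 10° about Z; rotation is an isometry so areas/perimeters/island counts are preserved). So its perimeter = 62.73 mm. Layer 47 (z = 11.28): the cone is not intersected at this z (z outside [0, 8.5]); the cylinder at (13, 4.5): section is a regular 32-gon, circumradius r=10 (perimeter = 2·32·10.000·sin(180°/32) = 62.73 mm); the 13×11.5 cube at (14.5, 15.5) contributes its full rectangle (perimeter 49.00 mm); Combining (union): the 2 present regions are separate (no shared area or edge), so areas and boundary lengths simply add and each stays a separate island — boundary = 111.73 mm; (whole slice rotated 10° about Z — lengths, areas and connectivity unchanged). So its perimeter = 111.73 mm. Layer 47 is larger (111.73 vs 62.73 mm).

layer 47 (z = 11.28 mm)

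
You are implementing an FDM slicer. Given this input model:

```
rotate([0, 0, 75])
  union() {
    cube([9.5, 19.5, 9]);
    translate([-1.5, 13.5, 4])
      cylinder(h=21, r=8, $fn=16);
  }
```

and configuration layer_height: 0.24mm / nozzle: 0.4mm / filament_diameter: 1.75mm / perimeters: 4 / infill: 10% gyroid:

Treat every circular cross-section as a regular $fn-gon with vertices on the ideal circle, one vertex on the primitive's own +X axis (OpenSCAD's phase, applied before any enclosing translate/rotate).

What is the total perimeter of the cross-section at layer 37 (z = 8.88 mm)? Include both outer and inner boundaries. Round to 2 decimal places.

At z = 8.88 mm: the cube (footprint 9.5×19.5) is included at this height (perimeter 58.00 mm); the cylinder at (-1.5, 13.5): section is a regular 16-gon, circumradius r=8 (perimeter = 2·16·8.000·sin(180°/16) = 49.94 mm); Merging all regions: the regions partially overlap (shared area 70.55 mm²), so the edge portions inside another operand are dropped and the merged outline is re-measured after clipping — boundary = 72.78 mm; (whole slice rotated 75° about Z — lengths, areas and connectivity unchanged). Overall, the cross-section is a single solid region. Total boundary length (outer) = 72.78 mm.

72.78 mm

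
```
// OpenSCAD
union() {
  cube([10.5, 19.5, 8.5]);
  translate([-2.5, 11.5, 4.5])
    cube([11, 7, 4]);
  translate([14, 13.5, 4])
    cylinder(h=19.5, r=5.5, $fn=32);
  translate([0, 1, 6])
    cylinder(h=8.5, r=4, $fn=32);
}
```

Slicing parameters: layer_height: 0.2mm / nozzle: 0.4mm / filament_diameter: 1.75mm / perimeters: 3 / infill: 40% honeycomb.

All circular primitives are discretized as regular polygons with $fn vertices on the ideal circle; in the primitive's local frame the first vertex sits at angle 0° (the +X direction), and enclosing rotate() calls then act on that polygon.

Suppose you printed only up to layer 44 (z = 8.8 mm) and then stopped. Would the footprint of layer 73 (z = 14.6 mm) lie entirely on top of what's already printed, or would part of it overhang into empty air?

Compare the two slices. At z = 8.8: the cube is not intersected at this z (z outside [0, 8.5]); the cube at (-2.5, 11.5) is not intersected at this z (z outside [4.5, 8.5]); the r=5.5 cylinder at (14, 13.5) gives a regular 32-gon of circumradius 5.5 (constant along its height) (area = (32/2)·5.500²·sin(360°/32) = 94.42 mm²); the r=4 cylinder at (0, 1) contributes a regular 32-gon of circumradius 4 (area = (32/2)·4.000²·sin(360°/32) = 49.94 mm²); Merging all regions: the 2 present regions are separate (no shared area or edge), so areas and boundary lengths simply add and each stays a separate island — area = 144.37 mm². At z = 14.6: the cube does not reach this height (z outside [0, 8.5]); the cube at (-2.5, 11.5) is absent (z outside [4.5, 8.5]); the cylinder at (14, 13.5): section is a regular 32-gon, circumradius r=5.5 (area = (32/2)·5.500²·sin(360°/32) = 94.42 mm²); the cylinder at (0, 1) does not reach this height (z outside [6, 14.5]); Taking the union: only the r=5.5 cylinder at (14, 13.5) is present, so the union is just that shape — area = 94.42 mm². Checking containment: the cross-section at z = 14.6 is a subset of the cross-section at z = 8.8.

entirely on top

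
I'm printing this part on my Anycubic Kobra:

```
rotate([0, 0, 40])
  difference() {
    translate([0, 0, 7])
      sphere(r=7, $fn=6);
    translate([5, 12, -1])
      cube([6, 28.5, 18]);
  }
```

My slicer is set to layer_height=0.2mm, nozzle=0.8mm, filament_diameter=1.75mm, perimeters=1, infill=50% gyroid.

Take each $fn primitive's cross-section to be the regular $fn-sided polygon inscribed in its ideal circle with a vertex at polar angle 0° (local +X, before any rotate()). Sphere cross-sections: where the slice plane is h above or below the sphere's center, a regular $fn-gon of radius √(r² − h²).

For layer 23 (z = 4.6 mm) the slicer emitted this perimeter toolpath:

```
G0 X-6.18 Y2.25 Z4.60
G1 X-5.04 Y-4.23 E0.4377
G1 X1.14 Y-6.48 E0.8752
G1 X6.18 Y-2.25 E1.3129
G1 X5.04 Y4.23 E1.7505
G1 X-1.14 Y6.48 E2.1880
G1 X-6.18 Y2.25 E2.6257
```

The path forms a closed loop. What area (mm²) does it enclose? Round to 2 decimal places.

Apply the shoelace formula to the sequence of (X, Y) vertices; enclosed area = 112.44 mm².

112.44 mm²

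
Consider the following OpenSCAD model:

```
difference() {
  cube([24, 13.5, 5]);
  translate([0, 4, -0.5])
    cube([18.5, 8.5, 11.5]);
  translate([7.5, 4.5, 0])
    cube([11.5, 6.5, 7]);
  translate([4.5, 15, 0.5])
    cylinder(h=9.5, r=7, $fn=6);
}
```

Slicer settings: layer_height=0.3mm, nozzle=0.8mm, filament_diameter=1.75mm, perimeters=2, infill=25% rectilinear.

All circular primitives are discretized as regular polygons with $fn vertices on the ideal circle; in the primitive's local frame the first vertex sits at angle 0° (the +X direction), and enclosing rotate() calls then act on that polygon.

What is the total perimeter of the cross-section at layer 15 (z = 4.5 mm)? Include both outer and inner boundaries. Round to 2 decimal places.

92.46 mm

At z = 4.5 mm: the 24×13.5 cube contributes its full rectangle (perimeter 75.00 mm); the cube at (0, 4) (footprint 18.5×8.5) is included at this height (perimeter 54.00 mm); the cube at (7.5, 4.5) is present — its section is the full 11.5×6.5 rectangle (perimeter 36.00 mm); the cylinder at (4.5, 15): section is a regular 6-gon, circumradius r=7 (perimeter = 2·6·7.000·sin(180°/6) = 42.00 mm); After the difference (first − rest): starting from the 24×13.5 cube, the 18.5×8.5 cube at (0, 4) lies inside it touching the edge (removes its full 157.25 mm²); the 11.5×6.5 cube at (7.5, 4.5) partially overlaps it — only the 3.25 mm² overlap (of its 74.75 mm²) is removed, clipping the outline; the r=7 cylinder at (4.5, 15) partially overlaps it — only the 10.35 mm² overlap (of its 127.31 mm²) is removed, clipping the outline — boundary = 92.46 mm. Overall, the cross-section is a single solid region. Total boundary length (outer) = 92.46 mm.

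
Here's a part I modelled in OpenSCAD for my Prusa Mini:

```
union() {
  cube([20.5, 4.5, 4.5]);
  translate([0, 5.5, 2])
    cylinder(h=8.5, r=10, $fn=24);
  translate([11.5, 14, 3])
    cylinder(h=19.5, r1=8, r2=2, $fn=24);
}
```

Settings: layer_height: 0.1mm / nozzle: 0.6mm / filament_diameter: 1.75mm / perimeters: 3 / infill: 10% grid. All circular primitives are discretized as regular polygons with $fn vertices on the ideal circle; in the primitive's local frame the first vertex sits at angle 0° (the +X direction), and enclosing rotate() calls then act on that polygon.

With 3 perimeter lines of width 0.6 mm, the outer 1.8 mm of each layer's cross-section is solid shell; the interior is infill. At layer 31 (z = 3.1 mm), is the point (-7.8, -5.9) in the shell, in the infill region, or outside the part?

At z = 3.1 mm: the 20.5×4.5 cube contributes its full rectangle; the r=10 cylinder at (0, 5.5) gives a regular 24-gon of circumradius 10 (constant along its height); the cone at (11.5, 14) (r1=8→r2=2) has section circumradius 7.969 here — a regular 24-gon; Merging all regions: the regions partially overlap (shared area 67.63 mm²), so overlapping operands fuse into one piece — 1 connected region. Overall, the cross-section is a single solid region. The nearest boundary edge runs (-5.00, -3.16)→(-7.07, -1.57); distance from the point to it = 3.88 mm. The point is not inside any of the regions above, so it lies outside the cross-section (3.88 mm from the nearest boundary).

outside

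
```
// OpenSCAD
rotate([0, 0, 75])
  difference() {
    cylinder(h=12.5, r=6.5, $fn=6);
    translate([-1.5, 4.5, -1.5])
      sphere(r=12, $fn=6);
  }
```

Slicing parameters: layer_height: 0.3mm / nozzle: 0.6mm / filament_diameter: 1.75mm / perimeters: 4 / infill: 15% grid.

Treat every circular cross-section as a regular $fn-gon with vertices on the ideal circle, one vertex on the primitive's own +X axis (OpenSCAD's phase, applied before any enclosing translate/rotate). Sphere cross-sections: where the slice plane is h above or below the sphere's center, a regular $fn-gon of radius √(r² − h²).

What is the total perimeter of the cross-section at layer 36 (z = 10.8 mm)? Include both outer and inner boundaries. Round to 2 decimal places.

At z = 10.8 mm: the cylinder: section is a regular 6-gon, circumradius r=6.5 (perimeter = 2·6·6.500·sin(180°/6) = 39.00 mm); the sphere at (-1.5, 4.5) is absent (|z−center|=12.300 > r=12); Subtracting the remaining from the first: none of the subtracted shapes is present at this height, so the r=6.5 cylinder is unchanged — boundary = 39.00 mm; (rotated 75° about Z; rotation is an isometry so areas/perimeters/island counts are preserved). Overall, the cross-section is a single solid region. Total boundary length (outer) = 39.00 mm.

39.00 mm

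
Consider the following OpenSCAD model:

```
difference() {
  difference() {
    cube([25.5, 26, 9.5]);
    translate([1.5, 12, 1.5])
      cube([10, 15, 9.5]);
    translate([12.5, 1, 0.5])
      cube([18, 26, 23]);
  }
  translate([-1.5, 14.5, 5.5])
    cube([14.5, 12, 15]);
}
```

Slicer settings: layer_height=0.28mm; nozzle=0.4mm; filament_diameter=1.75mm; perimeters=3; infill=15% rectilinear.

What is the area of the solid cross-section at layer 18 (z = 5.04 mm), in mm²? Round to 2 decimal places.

198.00 mm²

At z = 5.04 mm: the 25.5×26 cube contributes its full rectangle (area 663.00 mm²); the cube at (1.5, 12) is present — its section is the full 10×15 rectangle (area 150.00 mm²); the cube at (12.5, 1) (footprint 18×26) is included at this height (area 468.00 mm²); Subtracting the remaining from the first: starting from the 25.5×26 cube (663.00 mm²), the 10×15 cube at (1.5, 12) partially overlaps it — only the 140.00 mm² overlap (of its 150.00 mm²) is removed, clipping the outline; the 18×26 cube at (12.5, 1) partially overlaps it — only the 325.00 mm² overlap (of its 468.00 mm²) is removed, clipping the outline — area = 198.00 mm²; the cube at (-1.5, 14.5) is not intersected at this z (z outside [5.5, 20.5]); After the difference (first − rest): none of the subtracted shapes is present at this height, so the result so far is unchanged — area = 198.00 mm². Overall, the cross-section is a single solid region. Net area = 198.00 mm².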